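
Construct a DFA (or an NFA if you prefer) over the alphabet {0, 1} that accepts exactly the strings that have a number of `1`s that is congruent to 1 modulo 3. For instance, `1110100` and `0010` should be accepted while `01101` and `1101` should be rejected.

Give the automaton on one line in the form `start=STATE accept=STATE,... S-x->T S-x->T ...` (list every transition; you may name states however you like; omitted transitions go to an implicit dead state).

start=s0 accept=s1 s0-0->s0 s0-1->s1 s1-0->s1 s1-1->s2 s2-0->s2 s2-1->s0

The only thing that matters is how many `1`s have appeared, reduced mod 3. Use one state per residue: s0 for 0, …, s2 for 2. Reading `1` moves to the next residue; anything else stays put. s1 is accepting.
With 3 states:
        0   1  
>  s0   s0  s1 
 * s1   s1  s2 
   s2   s2  s0 
(> = start, * = accepting)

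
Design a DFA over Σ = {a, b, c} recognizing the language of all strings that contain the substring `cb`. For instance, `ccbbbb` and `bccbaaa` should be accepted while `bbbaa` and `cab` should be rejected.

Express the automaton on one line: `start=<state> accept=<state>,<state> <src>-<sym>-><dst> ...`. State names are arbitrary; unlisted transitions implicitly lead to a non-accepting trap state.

Track how much of `cb` has been matched so far: state S0 is no progress, S2 is the absorbing accept state reached once `cb` has occurred. Intermediate states record partial matches; on a mismatch, fall back to the longest reusable overlap.
        a   b   c  
>  S0   S0  S0  S1 
   S1   S0  S2  S1 
 * S2   S2  S2  S2 
(> = start, * = accepting)

start=S0 accept=S2 S0-a->S0 S0-b->S0 S0-c->S1 S1-a->S0 S1-b->S2 S1-c->S1 S2-a->S2 S2-b->S2 S2-c->S2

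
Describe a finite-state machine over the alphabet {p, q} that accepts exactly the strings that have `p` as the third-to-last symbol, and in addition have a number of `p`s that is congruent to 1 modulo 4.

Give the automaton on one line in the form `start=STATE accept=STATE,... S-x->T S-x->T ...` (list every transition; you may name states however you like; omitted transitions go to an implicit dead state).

start=A accept=F,J,M,N A-p->B A-q->A B-p->C B-q->D C-p->E C-q->C D-p->C D-q->F E-p->G E-q->H F-p->C F-q->I G-p->J G-q->K H-p->L H-q->H I-p->C I-q->I J-p->C J-q->M K-p->N K-q->A L-p->O L-q->K M-p->C M-q->F N-p->C N-q->D O-p->C O-q->M

Handle the two conditions separately and then intersect. One (15 states) tracks the last 3 symbols read; the other (4 states) tracks the count of `p`s modulo 4. Each combined state is a pair, one component from each; accept when both components accept. Equivalent product states are then merged.
15 states suffice.
       p  q 
>  A   B  A 
   B   C  D 
   C   E  C 
   D   C  F 
   E   G  H 
 * F   C  I 
   G   J  K 
   H   L  H 
   I   C  I 
 * J   C  M 
   K   N  A 
   L   O  K 
 * M   C  F 
 * N   C  D 
   O   C  M 
(> = start, * = accepting)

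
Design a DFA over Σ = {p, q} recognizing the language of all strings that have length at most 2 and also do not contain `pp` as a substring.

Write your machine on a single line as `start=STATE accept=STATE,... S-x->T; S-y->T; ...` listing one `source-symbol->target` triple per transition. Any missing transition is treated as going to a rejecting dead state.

Build one automaton per condition and run them in lockstep. One (4 states) tracks the input length, saturating at 3; the other (3 states) tracks partial matches of the forbidden pattern `pp`. Each combined state is a pair, one component from each; accept when both components accept.
With 9 states:
        p   q  
>* S0   S1  S2 
 * S1   S3  S4 
 * S2   S5  S4 
   S3   S6  S6 
 * S4   S7  S8 
 * S5   S6  S8 
   S6   S6  S6 
   S7   S6  S8 
   S8   S7  S8 
(> = start, * = accepting)

start=S0; accept=S0,S1,S2,S4,S5; S0-p->S1; S0-q->S2; S1-p->S3; S1-q->S4; S2-p->S5; S2-q->S4; S3-p->S6; S3-q->S6; S4-p->S7; S4-q->S8; S5-p->S6; S5-q->S8; S6-p->S6; S6-q->S6; S7-p->S6; S7-q->S8; S8-p->S7; S8-q->S8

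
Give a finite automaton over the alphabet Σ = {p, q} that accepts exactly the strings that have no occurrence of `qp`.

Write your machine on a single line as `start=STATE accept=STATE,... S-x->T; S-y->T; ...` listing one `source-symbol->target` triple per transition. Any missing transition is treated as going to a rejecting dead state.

start=s0; accept=s0,s1; s0-p->s0; s0-q->s1; s1-p->s2; s1-q->s1; s2-p->s2; s2-q->s2

Track partial matches of the forbidden pattern `qp`. State s2 is a dead state reached once `qp` has occurred; every other state accepts. s0 means no part of `qp` is currently matched.
3 states suffice.
        p   q  
>* s0   s0  s1 
 * s1   s2  s1 
   s2   s2  s2 
(> = start, * = accepting)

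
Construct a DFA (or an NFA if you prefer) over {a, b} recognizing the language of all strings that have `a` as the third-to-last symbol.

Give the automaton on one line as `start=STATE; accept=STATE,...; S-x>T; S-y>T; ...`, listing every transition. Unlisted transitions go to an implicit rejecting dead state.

A DFA must remember the last 3 symbols (since which symbol is third-to-last isn't known until the input ends). Use one state per possible window of the last ≤3 symbols; accept from those whose window starts with `a`.
15 states suffice.
          a    b  
>  q0     q1   q2 
   q1     q3   q4 
   q2     q5   q6 
   q3     q7   q8 
   q4     q9  q10 
   q5    q11  q12 
   q6    q13  q14 
 * q7     q7   q8 
 * q8     q9  q10 
 * q9    q11  q12 
 * q10   q13  q14 
   q11    q7   q8 
   q12    q9  q10 
   q13   q11  q12 
   q14   q13  q14 
(> = start, * = accepting)

start=q0; accept=q7,q8,q9,q10; q0-a>q1; q0-b>q2; q1-a>q3; q1-b>q4; q2-a>q5; q2-b>q6; q3-a>q7; q3-b>q8; q4-a>q9; q4-b>q10; q5-a>q11; q5-b>q12; q6-a>q13; q6-b>q14; q7-a>q7; q7-b>q8; q8-a>q9; q8-b>q10; q9-a>q11; q9-b>q12; q10-a>q13; q10-b>q14; q11-a>q7; q11-b>q8; q12-a>q9; q12-b>q10; q13-a>q11; q13-b>q12; q14-a>q13; q14-b>q14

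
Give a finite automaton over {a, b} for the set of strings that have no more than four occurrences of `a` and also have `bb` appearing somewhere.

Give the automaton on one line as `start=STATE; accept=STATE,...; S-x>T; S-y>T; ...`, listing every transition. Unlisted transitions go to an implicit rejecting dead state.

start=q0; accept=q5,q8,q11,q14,q16; q0-a>q1; q0-b>q2; q1-a>q3; q1-b>q4; q2-a>q1; q2-b>q5; q3-a>q6; q3-b>q7; q4-a>q3; q4-b>q8; q5-a>q8; q5-b>q5; q6-a>q9; q6-b>q10; q7-a>q6; q7-b>q11; q8-a>q11; q8-b>q8; q9-a>q12; q9-b>q13; q10-a>q9; q10-b>q14; q11-a>q14; q11-b>q11; q12-a>q12; q12-b>q15; q13-a>q12; q13-b>q16; q14-a>q16; q14-b>q14; q15-a>q12; q15-b>q17; q16-a>q17; q16-b>q16; q17-a>q17; q17-b>q17

Run two small machines in parallel and take their product. One (6 states) tracks the count of `a`s, saturating at 5; the other (3 states) tracks whether and how much of `bb` has been seen. Each combined state is a pair, one component from each; accept when both components accept.
          a    b  
>  q0     q1   q2 
   q1     q3   q4 
   q2     q1   q5 
   q3     q6   q7 
   q4     q3   q8 
 * q5     q8   q5 
   q6     q9  q10 
   q7     q6  q11 
 * q8    q11   q8 
   q9    q12  q13 
   q10    q9  q14 
 * q11   q14  q11 
   q12   q12  q15 
   q13   q12  q16 
 * q14   q16  q14 
   q15   q12  q17 
 * q16   q17  q16 
   q17   q17  q17 
(> = start, * = accepting)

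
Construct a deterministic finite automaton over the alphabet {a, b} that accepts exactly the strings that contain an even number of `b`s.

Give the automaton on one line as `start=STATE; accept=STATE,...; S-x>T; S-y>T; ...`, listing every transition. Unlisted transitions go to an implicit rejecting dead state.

start=s0; accept=s0; s0-a>s0; s0-b>s1; s1-a>s1; s1-b>s0

Keep the running count of `b`s modulo 2: each `b` advances along the cycle s0 → s1 → s0 while other symbols loop. Accept at s0.
With 2 states:
        a   b  
>* s0   s0  s1 
   s1   s1  s0 
(> = start, * = accepting)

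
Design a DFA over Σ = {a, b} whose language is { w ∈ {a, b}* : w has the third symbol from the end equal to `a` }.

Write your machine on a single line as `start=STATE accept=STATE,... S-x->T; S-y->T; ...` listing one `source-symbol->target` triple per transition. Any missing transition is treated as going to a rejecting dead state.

Because acceptance depends on a position counted from the end, the machine has to buffer the most recent 3 symbols. Make each state the string of the last up-to-3 symbols read; on input `x` shift the window left and append `x`. Accept when the buffered window has length 3 and begins with `a`.
With 15 states:
          a    b  
>  s0     s1   s2 
   s1     s3   s4 
   s2     s5   s6 
   s3     s7   s8 
   s4     s9  s10 
   s5    s11  s12 
   s6    s13  s14 
 * s7     s7   s8 
 * s8     s9  s10 
 * s9    s11  s12 
 * s10   s13  s14 
   s11    s7   s8 
   s12    s9  s10 
   s13   s11  s12 
   s14   s13  s14 
(> = start, * = accepting)

start=s0; accept=s7,s8,s9,s10; s0-a->s1; s0-b->s2; s1-a->s3; s1-b->s4; s2-a->s5; s2-b->s6; s3-a->s7; s3-b->s8; s4-a->s9; s4-b->s10; s5-a->s11; s5-b->s12; s6-a->s13; s6-b->s14; s7-a->s7; s7-b->s8; s8-a->s9; s8-b->s10; s9-a->s11; s9-b->s12; s10-a->s13; s10-b->s14; s11-a->s7; s11-b->s8; s12-a->s9; s12-b->s10; s13-a->s11; s13-b->s12; s14-a->s13; s14-b->s14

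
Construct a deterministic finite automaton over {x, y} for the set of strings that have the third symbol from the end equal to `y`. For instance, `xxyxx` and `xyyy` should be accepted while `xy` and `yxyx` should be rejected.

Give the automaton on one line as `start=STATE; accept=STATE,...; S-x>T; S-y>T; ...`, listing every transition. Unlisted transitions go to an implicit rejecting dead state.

Because acceptance depends on a position counted from the end, the machine has to buffer the most recent 3 symbols. Make each state the string of the last up-to-3 symbols read; on input `x` shift the window left and append `x`. Accept when the buffered window has length 3 and begins with `y`.
A 15-state machine:
          x    y  
>  q0     q1   q2 
   q1     q3   q4 
   q2     q5   q6 
   q3     q7   q8 
   q4     q9  q10 
   q5    q11  q12 
   q6    q13  q14 
   q7     q7   q8 
   q8     q9  q10 
   q9    q11  q12 
   q10   q13  q14 
 * q11    q7   q8 
 * q12    q9  q10 
 * q13   q11  q12 
 * q14   q13  q14 
(> = start, * = accepting)

start=q0; accept=q11,q12,q13,q14; q0-x>q1; q0-y>q2; q1-x>q3; q1-y>q4; q2-x>q5; q2-y>q6; q3-x>q7; q3-y>q8; q4-x>q9; q4-y>q10; q5-x>q11; q5-y>q12; q6-x>q13; q6-y>q14; q7-x>q7; q7-y>q8; q8-x>q9; q8-y>q10; q9-x>q11; q9-y>q12; q10-x>q13; q10-y>q14; q11-x>q7; q11-y>q8; q12-x>q9; q12-y>q10; q13-x>q11; q13-y>q12; q14-x>q13; q14-y>q14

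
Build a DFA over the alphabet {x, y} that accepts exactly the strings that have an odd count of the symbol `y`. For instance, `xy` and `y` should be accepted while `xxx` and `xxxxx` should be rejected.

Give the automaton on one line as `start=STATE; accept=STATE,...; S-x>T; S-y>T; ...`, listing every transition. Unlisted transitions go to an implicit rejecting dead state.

Keep the running count of `y`s modulo 2: each `y` advances along the cycle q0 → q1 → q0 while other symbols loop. Accept at q1.
        x   y  
>  q0   q0  q1 
 * q1   q1  q0 
(> = start, * = accepting)

start=q0; accept=q1; q0-x>q0; q0-y>q1; q1-x>q1; q1-y>q0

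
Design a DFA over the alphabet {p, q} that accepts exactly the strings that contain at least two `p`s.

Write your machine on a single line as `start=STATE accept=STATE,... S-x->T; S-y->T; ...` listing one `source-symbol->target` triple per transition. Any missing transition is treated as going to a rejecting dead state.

Count `p`s, saturating at 3: states S0 through S2 mean 0 through 2 `p`s seen; S3 means more than 2. Each `p` increments (capped at S3); other symbols loop. Accept from {S2, S3}.
With 4 states:
        p   q  
>  S0   S1  S0 
   S1   S2  S1 
 * S2   S3  S2 
 * S3   S3  S3 
(> = start, * = accepting)

start=S0; accept=S2,S3; S0-p->S1; S0-q->S0; S1-p->S2; S1-q->S1; S2-p->S3; S2-q->S2; S3-p->S3; S3-q->S3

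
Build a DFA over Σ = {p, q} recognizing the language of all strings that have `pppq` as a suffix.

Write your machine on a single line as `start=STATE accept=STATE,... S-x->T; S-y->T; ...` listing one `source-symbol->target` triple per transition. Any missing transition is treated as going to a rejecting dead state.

Remember how much of `pppq` the current input suffix matches. State A means no match yet; B means the last symbol is `p`; C means the last 2 symbols are `pp`; D means the last 3 symbols are `ppp`; E means the last 4 symbols are `pppq`. Only E accepts. On a mismatch, fall back to the longest proper suffix that is still a prefix of `pppq`.
A 5-state machine:
       p  q 
>  A   B  A 
   B   C  A 
   C   D  A 
   D   D  E 
 * E   B  A 
(> = start, * = accepting)

start=A; accept=E; A-p->B; A-q->A; B-p->C; B-q->A; C-p->D; C-q->A; D-p->D; D-q->E; E-p->B; E-q->A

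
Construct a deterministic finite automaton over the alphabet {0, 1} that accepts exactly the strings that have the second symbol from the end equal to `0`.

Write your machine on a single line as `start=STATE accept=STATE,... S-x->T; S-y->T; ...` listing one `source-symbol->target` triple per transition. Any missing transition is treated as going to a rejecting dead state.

start=S0; accept=S3,S4; S0-0->S1; S0-1->S2; S1-0->S3; S1-1->S4; S2-0->S5; S2-1->S6; S3-0->S3; S3-1->S4; S4-0->S5; S4-1->S6; S5-0->S3; S5-1->S4; S6-0->S5; S6-1->S6

A DFA must remember the last 2 symbols (since which symbol is second-to-last isn't known until the input ends). Use one state per possible window of the last ≤2 symbols; accept from those whose window starts with `0`.
        0   1  
>  S0   S1  S2 
   S1   S3  S4 
   S2   S5  S6 
 * S3   S3  S4 
 * S4   S5  S6 
   S5   S3  S4 
   S6   S5  S6 
(> = start, * = accepting)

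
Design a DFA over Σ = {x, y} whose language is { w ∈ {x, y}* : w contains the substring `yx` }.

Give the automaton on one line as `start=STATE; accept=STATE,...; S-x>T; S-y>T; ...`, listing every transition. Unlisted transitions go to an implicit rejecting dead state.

Track how much of `yx` has been matched so far: state A is no progress, C is the absorbing accept state reached once `yx` has occurred. Intermediate states record partial matches; on a mismatch, fall back to the longest reusable overlap.
With 3 states:
       x  y 
>  A   A  B 
   B   C  B 
 * C   C  C 
(> = start, * = accepting)

start=A; accept=C; A-x>A; A-y>B; B-x>C; B-y>B; C-x>C; C-y>C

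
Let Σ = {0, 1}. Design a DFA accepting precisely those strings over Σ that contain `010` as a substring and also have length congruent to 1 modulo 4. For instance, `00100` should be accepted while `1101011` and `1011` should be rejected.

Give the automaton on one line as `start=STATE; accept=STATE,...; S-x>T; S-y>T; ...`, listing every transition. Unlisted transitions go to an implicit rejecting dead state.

Build one automaton per condition and run them in lockstep. The first has 4 states tracking whether and how much of `010` has been seen; the second has 4 states tracking the input length modulo 4. A product state is a pair (one from each), accepting exactly when both do.
A 16-state machine:
       0  1 
>  A   B  C 
   B   D  E 
   C   D  F 
   D   G  H 
   E   I  J 
   F   G  J 
   G   K  L 
   H   M  A 
   I   M  M 
   J   K  A 
   K   B  N 
   L   O  C 
   M   O  O 
   N   P  F 
 * O   P  P 
   P   I  I 
(> = start, * = accepting)

start=A; accept=O; A-0>B; A-1>C; B-0>D; B-1>E; C-0>D; C-1>F; D-0>G; D-1>H; E-0>I; E-1>J; F-0>G; F-1>J; G-0>K; G-1>L; H-0>M; H-1>A; I-0>M; I-1>M; J-0>K; J-1>A; K-0>B; K-1>N; L-0>O; L-1>C; M-0>O; M-1>O; N-0>P; N-1>F; O-0>P; O-1>P; P-0>I; P-1>I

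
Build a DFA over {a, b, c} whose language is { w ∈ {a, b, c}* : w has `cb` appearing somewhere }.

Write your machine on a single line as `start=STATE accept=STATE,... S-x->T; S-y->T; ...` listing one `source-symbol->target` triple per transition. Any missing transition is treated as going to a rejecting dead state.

Track how much of `cb` has been matched so far: state s0 is no progress, s2 is the absorbing accept state reached once `cb` has occurred. Intermediate states record partial matches; on a mismatch, fall back to the longest reusable overlap.
A 3-state machine:
        a   b   c  
>  s0   s0  s0  s1 
   s1   s0  s2  s1 
 * s2   s2  s2  s2 
(> = start, * = accepting)

start=s0; accept=s2; s0-a->s0; s0-b->s0; s0-c->s1; s1-a->s0; s1-b->s2; s1-c->s1; s2-a->s2; s2-b->s2; s2-c->s2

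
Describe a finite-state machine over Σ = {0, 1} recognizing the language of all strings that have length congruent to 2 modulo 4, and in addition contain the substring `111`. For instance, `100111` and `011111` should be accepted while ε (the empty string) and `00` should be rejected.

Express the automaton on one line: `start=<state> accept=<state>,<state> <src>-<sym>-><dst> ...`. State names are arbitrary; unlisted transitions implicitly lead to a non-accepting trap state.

Run two small machines in parallel and take their product. The first has 4 states tracking the input length modulo 4; the second has 4 states tracking whether and how much of `111` has been seen. A product state is a pair (one from each), accepting exactly when both do.
A 16-state machine:
       0  1 
>  A   B  C 
   B   D  E 
   C   D  F 
   D   G  H 
   E   G  I 
   F   G  J 
   G   A  K 
   H   A  L 
   I   A  M 
   J   M  M 
   K   B  N 
   L   B  O 
   M   O  O 
   N   D  P 
   O   P  P 
 * P   J  J 
(> = start, * = accepting)

start=A accept=P A-0->B A-1->C B-0->D B-1->E C-0->D C-1->F D-0->G D-1->H E-0->G E-1->I F-0->G F-1->J G-0->A G-1->K H-0->A H-1->L I-0->A I-1->M J-0->M J-1->M K-0->B K-1->N L-0->B L-1->O M-0->O M-1->O N-0->D N-1->P O-0->P O-1->P P-0->J P-1->J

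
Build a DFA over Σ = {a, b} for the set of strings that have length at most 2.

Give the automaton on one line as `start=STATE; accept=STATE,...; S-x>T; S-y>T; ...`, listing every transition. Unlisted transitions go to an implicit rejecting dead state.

We only need to distinguish lengths 0, 1, …, 2, and '>2'. Chain s0 → s1 → s2 → s3 on every symbol, with s3 looping. Accepting states: {s0, s1, s2}.
        a   b  
>* s0   s1  s1 
 * s1   s2  s2 
 * s2   s3  s3 
   s3   s3  s3 
(> = start, * = accepting)

start=s0; accept=s0,s1,s2; s0-a>s1; s0-b>s1; s1-a>s2; s1-b>s2; s2-a>s3; s2-b>s3; s3-a>s3; s3-b>s3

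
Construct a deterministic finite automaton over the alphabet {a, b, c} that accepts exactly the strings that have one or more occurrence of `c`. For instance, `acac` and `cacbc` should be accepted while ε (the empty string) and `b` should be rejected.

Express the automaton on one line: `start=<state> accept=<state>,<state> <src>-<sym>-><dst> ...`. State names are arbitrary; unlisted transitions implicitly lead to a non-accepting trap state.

Only the number of `c`s matters, and only up to 2. Make a chain s0 → s1 → s2 advanced by each `c` (with s2 absorbing); every other symbol self-loops. The accepting set is {s1, s2}.
With 3 states:
        a   b   c  
>  s0   s0  s0  s1 
 * s1   s1  s1  s2 
 * s2   s2  s2  s2 
(> = start, * = accepting)

start=s0 accept=s1,s2 s0-a->s0 s0-b->s0 s0-c->s1 s1-a->s1 s1-b->s1 s1-c->s2 s2-a->s2 s2-b->s2 s2-c->s2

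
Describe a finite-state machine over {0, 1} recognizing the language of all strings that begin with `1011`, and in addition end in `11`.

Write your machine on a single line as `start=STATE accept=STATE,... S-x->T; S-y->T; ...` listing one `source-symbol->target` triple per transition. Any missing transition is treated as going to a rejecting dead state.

start=S0; accept=S5; S0-0->S1; S0-1->S2; S1-0->S1; S1-1->S1; S2-0->S3; S2-1->S1; S3-0->S1; S3-1->S4; S4-0->S1; S4-1->S5; S5-0->S6; S5-1->S5; S6-0->S6; S6-1->S7; S7-0->S6; S7-1->S5

Run two small machines in parallel and take their product. One (6 states) tracks whether the input so far still matches the prefix `1011`; the other (3 states) tracks how much of the suffix `11` has currently been matched. Each combined state is a pair, one component from each; accept when both components accept. Minimizing collapses redundant product states.
        0   1  
>  S0   S1  S2 
   S1   S1  S1 
   S2   S3  S1 
   S3   S1  S4 
   S4   S1  S5 
 * S5   S6  S5 
   S6   S6  S7 
   S7   S6  S5 
(> = start, * = accepting)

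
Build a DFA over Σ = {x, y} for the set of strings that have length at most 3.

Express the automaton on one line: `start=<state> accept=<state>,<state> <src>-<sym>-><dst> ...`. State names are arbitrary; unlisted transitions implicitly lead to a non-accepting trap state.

Count input length up to 4: every symbol moves from q0 toward q4, which means 'more than 3' and absorbs. Accept from {q0, q1, q2, q3}.
With 5 states:
        x   y  
>* q0   q1  q1 
 * q1   q2  q2 
 * q2   q3  q3 
 * q3   q4  q4 
   q4   q4  q4 
(> = start, * = accepting)

start=q0 accept=q0,q1,q2,q3 q0-x->q1 q0-y->q1 q1-x->q2 q1-y->q2 q2-x->q3 q2-y->q3 q3-x->q4 q3-y->q4 q4-x->q4 q4-y->q4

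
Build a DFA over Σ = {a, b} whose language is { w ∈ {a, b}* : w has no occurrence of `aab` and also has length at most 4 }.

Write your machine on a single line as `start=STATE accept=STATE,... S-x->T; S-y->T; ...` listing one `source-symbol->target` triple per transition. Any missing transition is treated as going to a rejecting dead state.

Run two small machines in parallel and take their product. The first has 4 states tracking partial matches of the forbidden pattern `aab`; the second has 6 states tracking the input length, saturating at 5. A product state is a pair (one from each), accepting exactly when both do.
An 18-state machine:
          a    b  
>* q0     q1   q2 
 * q1     q3   q4 
 * q2     q5   q4 
 * q3     q6   q7 
 * q4     q8   q9 
 * q5     q6   q9 
 * q6    q10  q11 
   q7    q11  q11 
 * q8    q10  q12 
 * q9    q13  q12 
 * q10   q14  q15 
   q11   q15  q15 
 * q12   q16  q17 
 * q13   q14  q17 
   q14   q14  q15 
   q15   q15  q15 
   q16   q14  q17 
   q17   q16  q17 
(> = start, * = accepting)

start=q0; accept=q0,q1,q2,q3,q4,q5,q6,q8,q9,q10,q12,q13; q0-a->q1; q0-b->q2; q1-a->q3; q1-b->q4; q2-a->q5; q2-b->q4; q3-a->q6; q3-b->q7; q4-a->q8; q4-b->q9; q5-a->q6; q5-b->q9; q6-a->q10; q6-b->q11; q7-a->q11; q7-b->q11; q8-a->q10; q8-b->q12; q9-a->q13; q9-b->q12; q10-a->q14; q10-b->q15; q11-a->q15; q11-b->q15; q12-a->q16; q12-b->q17; q13-a->q14; q13-b->q17; q14-a->q14; q14-b->q15; q15-a->q15; q15-b->q15; q16-a->q14; q16-b->q17; q17-a->q16; q17-b->q17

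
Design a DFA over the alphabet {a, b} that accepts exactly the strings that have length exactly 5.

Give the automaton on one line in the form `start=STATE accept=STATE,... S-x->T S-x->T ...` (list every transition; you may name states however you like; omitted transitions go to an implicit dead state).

We only need to distinguish lengths 0, 1, …, 5, and '>5'. Chain q0 → q1 → q2 → q3 → q4 → q5 → q6 on every symbol, with q6 looping. Accepting states: {q5}.
With 7 states:
        a   b  
>  q0   q1  q1 
   q1   q2  q2 
   q2   q3  q3 
   q3   q4  q4 
   q4   q5  q5 
 * q5   q6  q6 
   q6   q6  q6 
(> = start, * = accepting)

start=q0 accept=q5 q0-a->q1 q0-b->q1 q1-a->q2 q1-b->q2 q2-a->q3 q2-b->q3 q3-a->q4 q3-b->q4 q4-a->q5 q4-b->q5 q5-a->q6 q5-b->q6 q6-a->q6 q6-b->q6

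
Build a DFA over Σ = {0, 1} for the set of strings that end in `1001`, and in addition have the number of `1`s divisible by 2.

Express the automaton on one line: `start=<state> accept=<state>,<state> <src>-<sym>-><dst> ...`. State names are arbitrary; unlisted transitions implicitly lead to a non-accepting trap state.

start=s0 accept=s7 s0-0->s0 s0-1->s1 s1-0->s2 s1-1->s3 s2-0->s4 s2-1->s3 s3-0->s5 s3-1->s1 s4-0->s6 s4-1->s7 s5-0->s8 s5-1->s1 s6-0->s6 s6-1->s3 s7-0->s5 s7-1->s1 s8-0->s0 s8-1->s9 s9-0->s2 s9-1->s3

Handle the two conditions separately and then intersect. One (5 states) tracks how much of the suffix `1001` has currently been matched; the other (2 states) tracks the count of `1`s modulo 2. Each combined state is a pair, one component from each; accept when both components accept.
With 10 states:
        0   1  
>  s0   s0  s1 
   s1   s2  s3 
   s2   s4  s3 
   s3   s5  s1 
   s4   s6  s7 
   s5   s8  s1 
   s6   s6  s3 
 * s7   s5  s1 
   s8   s0  s9 
   s9   s2  s3 
(> = start, * = accepting)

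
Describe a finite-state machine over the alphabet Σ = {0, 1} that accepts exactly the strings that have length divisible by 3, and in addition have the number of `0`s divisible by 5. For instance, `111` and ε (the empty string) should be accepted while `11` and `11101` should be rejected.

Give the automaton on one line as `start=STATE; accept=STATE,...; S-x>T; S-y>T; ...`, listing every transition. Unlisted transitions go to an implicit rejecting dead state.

start=S0; accept=S0; S0-0>S1; S0-1>S2; S1-0>S3; S1-1>S4; S2-0>S4; S2-1>S5; S3-0>S6; S3-1>S7; S4-0>S7; S4-1>S8; S5-0>S8; S5-1>S0; S6-0>S9; S6-1>S10; S7-0>S10; S7-1>S11; S8-0>S11; S8-1>S1; S9-0>S5; S9-1>S12; S10-0>S12; S10-1>S13; S11-0>S13; S11-1>S3; S12-0>S0; S12-1>S14; S13-0>S14; S13-1>S6; S14-0>S2; S14-1>S9

Build one automaton per condition and run them in lockstep. The first has 3 states tracking the input length modulo 3; the second has 5 states tracking the count of `0`s modulo 5. A product state is a pair (one from each), accepting exactly when both do.
A 15-state machine:
          0    1  
>* S0     S1   S2 
   S1     S3   S4 
   S2     S4   S5 
   S3     S6   S7 
   S4     S7   S8 
   S5     S8   S0 
   S6     S9  S10 
   S7    S10  S11 
   S8    S11   S1 
   S9     S5  S12 
   S10   S12  S13 
   S11   S13   S3 
   S12    S0  S14 
   S13   S14   S6 
   S14    S2   S9 
(> = start, * = accepting)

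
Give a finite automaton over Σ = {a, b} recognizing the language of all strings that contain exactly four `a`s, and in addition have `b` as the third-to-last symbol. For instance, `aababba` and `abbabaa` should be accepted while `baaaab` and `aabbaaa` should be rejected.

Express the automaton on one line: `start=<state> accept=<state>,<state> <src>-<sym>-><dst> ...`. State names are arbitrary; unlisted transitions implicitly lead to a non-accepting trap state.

start=q0 accept=q12,q14,q15,q16 q0-a->q1 q0-b->q0 q1-a->q2 q1-b->q1 q2-a->q3 q2-b->q4 q3-a->q5 q3-b->q6 q4-a->q7 q4-b->q4 q5-a->q8 q5-b->q9 q6-a->q10 q6-b->q11 q7-a->q12 q7-b->q6 q8-a->q8 q8-b->q8 q9-a->q8 q9-b->q13 q10-a->q8 q10-b->q14 q11-a->q15 q11-b->q11 q12-a->q8 q12-b->q9 q13-a->q8 q13-b->q16 q14-a->q8 q14-b->q13 q15-a->q8 q15-b->q14 q16-a->q8 q16-b->q16

Handle the two conditions separately and then intersect. The first has 6 states tracking the count of `a`s, saturating at 5; the second has 15 states tracking the last 3 symbols read. A product state is a pair (one from each), accepting exactly when both do. Minimizing collapses redundant product states.
          a    b  
>  q0     q1   q0 
   q1     q2   q1 
   q2     q3   q4 
   q3     q5   q6 
   q4     q7   q4 
   q5     q8   q9 
   q6    q10  q11 
   q7    q12   q6 
   q8     q8   q8 
   q9     q8  q13 
   q10    q8  q14 
   q11   q15  q11 
 * q12    q8   q9 
   q13    q8  q16 
 * q14    q8  q13 
 * q15    q8  q14 
 * q16    q8  q16 
(> = start, * = accepting)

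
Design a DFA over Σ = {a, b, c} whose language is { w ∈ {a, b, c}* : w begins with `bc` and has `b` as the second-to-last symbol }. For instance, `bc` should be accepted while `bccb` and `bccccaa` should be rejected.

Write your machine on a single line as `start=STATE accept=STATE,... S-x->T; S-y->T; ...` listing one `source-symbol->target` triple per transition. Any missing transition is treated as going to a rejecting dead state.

start=q0; accept=q9,q20,q21; q0-a->q1; q0-b->q2; q0-c->q3; q1-a->q4; q1-b->q5; q1-c->q6; q2-a->q7; q2-b->q8; q2-c->q9; q3-a->q10; q3-b->q11; q3-c->q12; q4-a->q4; q4-b->q5; q4-c->q6; q5-a->q7; q5-b->q8; q5-c->q13; q6-a->q10; q6-b->q11; q6-c->q12; q7-a->q4; q7-b->q5; q7-c->q6; q8-a->q7; q8-b->q8; q8-c->q13; q9-a->q14; q9-b->q15; q9-c->q16; q10-a->q4; q10-b->q5; q10-c->q6; q11-a->q7; q11-b->q8; q11-c->q13; q12-a->q10; q12-b->q11; q12-c->q12; q13-a->q10; q13-b->q11; q13-c->q12; q14-a->q17; q14-b->q18; q14-c->q19; q15-a->q20; q15-b->q21; q15-c->q9; q16-a->q14; q16-b->q15; q16-c->q16; q17-a->q17; q17-b->q18; q17-c->q19; q18-a->q20; q18-b->q21; q18-c->q9; q19-a->q14; q19-b->q15; q19-c->q16; q20-a->q17; q20-b->q18; q20-c->q19; q21-a->q20; q21-b->q21; q21-c->q9

Handle the two conditions separately and then intersect. The first has 4 states tracking whether the input so far still matches the prefix `bc`; the second has 13 states tracking the last 2 symbols read. A product state is a pair (one from each), accepting exactly when both do.
With 22 states:
          a    b    c  
>  q0     q1   q2   q3 
   q1     q4   q5   q6 
   q2     q7   q8   q9 
   q3    q10  q11  q12 
   q4     q4   q5   q6 
   q5     q7   q8  q13 
   q6    q10  q11  q12 
   q7     q4   q5   q6 
   q8     q7   q8  q13 
 * q9    q14  q15  q16 
   q10    q4   q5   q6 
   q11    q7   q8  q13 
   q12   q10  q11  q12 
   q13   q10  q11  q12 
   q14   q17  q18  q19 
   q15   q20  q21   q9 
   q16   q14  q15  q16 
   q17   q17  q18  q19 
   q18   q20  q21   q9 
   q19   q14  q15  q16 
 * q20   q17  q18  q19 
 * q21   q20  q21   q9 
(> = start, * = accepting)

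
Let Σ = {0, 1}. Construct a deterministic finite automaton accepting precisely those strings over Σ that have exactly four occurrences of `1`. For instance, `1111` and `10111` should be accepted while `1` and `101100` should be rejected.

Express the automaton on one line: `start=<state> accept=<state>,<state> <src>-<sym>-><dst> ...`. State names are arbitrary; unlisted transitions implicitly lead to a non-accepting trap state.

Count `1`s, saturating at 5: states q0 through q4 mean 0 through 4 `1`s seen; q5 means more than 4. Each `1` increments (capped at q5); other symbols loop. Accept from {q4}.
        0   1  
>  q0   q0  q1 
   q1   q1  q2 
   q2   q2  q3 
   q3   q3  q4 
 * q4   q4  q5 
   q5   q5  q5 
(> = start, * = accepting)

start=q0 accept=q4 q0-0->q0 q0-1->q1 q1-0->q1 q1-1->q2 q2-0->q2 q2-1->q3 q3-0->q3 q3-1->q4 q4-0->q4 q4-1->q5 q5-0->q5 q5-1->q5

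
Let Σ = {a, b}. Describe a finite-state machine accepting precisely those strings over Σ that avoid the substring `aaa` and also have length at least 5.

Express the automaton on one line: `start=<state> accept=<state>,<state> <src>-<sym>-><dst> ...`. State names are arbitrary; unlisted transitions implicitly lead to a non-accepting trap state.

start=s0 accept=s13,s14,s15 s0-a->s1 s0-b->s2 s1-a->s3 s1-b->s4 s2-a->s5 s2-b->s4 s3-a->s6 s3-b->s7 s4-a->s8 s4-b->s7 s5-a->s9 s5-b->s7 s6-a->s6 s6-b->s6 s7-a->s10 s7-b->s11 s8-a->s12 s8-b->s11 s9-a->s6 s9-b->s11 s10-a->s13 s10-b->s14 s11-a->s15 s11-b->s14 s12-a->s6 s12-b->s14 s13-a->s6 s13-b->s14 s14-a->s15 s14-b->s14 s15-a->s13 s15-b->s14

Handle the two conditions separately and then intersect. The first has 4 states tracking partial matches of the forbidden pattern `aaa`; the second has 7 states tracking the input length, saturating at 6. A product state is a pair (one from each), accepting exactly when both do. After merging equivalent states the machine shrinks.
A 16-state machine:
          a    b  
>  s0     s1   s2 
   s1     s3   s4 
   s2     s5   s4 
   s3     s6   s7 
   s4     s8   s7 
   s5     s9   s7 
   s6     s6   s6 
   s7    s10  s11 
   s8    s12  s11 
   s9     s6  s11 
   s10   s13  s14 
   s11   s15  s14 
   s12    s6  s14 
 * s13    s6  s14 
 * s14   s15  s14 
 * s15   s13  s14 
(> = start, * = accepting)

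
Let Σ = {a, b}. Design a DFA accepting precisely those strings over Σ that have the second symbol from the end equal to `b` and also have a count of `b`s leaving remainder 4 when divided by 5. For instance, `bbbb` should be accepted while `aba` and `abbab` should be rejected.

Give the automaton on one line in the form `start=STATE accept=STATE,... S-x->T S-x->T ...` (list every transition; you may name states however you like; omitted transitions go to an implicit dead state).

start=q0 accept=q5,q7 q0-a->q0 q0-b->q1 q1-a->q1 q1-b->q2 q2-a->q2 q2-b->q3 q3-a->q4 q3-b->q5 q4-a->q4 q4-b->q6 q5-a->q7 q5-b->q0 q6-a->q7 q6-b->q0 q7-a->q8 q7-b->q0 q8-a->q8 q8-b->q0

Handle the two conditions separately and then intersect. The first has 7 states tracking the last 2 symbols read; the second has 5 states tracking the count of `b`s modulo 5. A product state is a pair (one from each), accepting exactly when both do. After merging equivalent states the machine shrinks.
A 9-state machine:
        a   b  
>  q0   q0  q1 
   q1   q1  q2 
   q2   q2  q3 
   q3   q4  q5 
   q4   q4  q6 
 * q5   q7  q0 
   q6   q7  q0 
 * q7   q8  q0 
   q8   q8  q0 
(> = start, * = accepting)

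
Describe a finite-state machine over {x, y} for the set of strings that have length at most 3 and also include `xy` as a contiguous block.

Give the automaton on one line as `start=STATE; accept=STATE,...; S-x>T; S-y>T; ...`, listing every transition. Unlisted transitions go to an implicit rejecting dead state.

Run two small machines in parallel and take their product. The first has 5 states tracking the input length, saturating at 4; the second has 3 states tracking whether and how much of `xy` has been seen. A product state is a pair (one from each), accepting exactly when both do. After merging equivalent states the machine shrinks.
7 states suffice.
        x   y  
>  q0   q1  q2 
   q1   q3  q4 
   q2   q3  q5 
   q3   q5  q6 
 * q4   q6  q6 
   q5   q5  q5 
 * q6   q5  q5 
(> = start, * = accepting)

start=q0; accept=q4,q6; q0-x>q1; q0-y>q2; q1-x>q3; q1-y>q4; q2-x>q3; q2-y>q5; q3-x>q5; q3-y>q6; q4-x>q6; q4-y>q6; q5-x>q5; q5-y>q5; q6-x>q5; q6-y>q5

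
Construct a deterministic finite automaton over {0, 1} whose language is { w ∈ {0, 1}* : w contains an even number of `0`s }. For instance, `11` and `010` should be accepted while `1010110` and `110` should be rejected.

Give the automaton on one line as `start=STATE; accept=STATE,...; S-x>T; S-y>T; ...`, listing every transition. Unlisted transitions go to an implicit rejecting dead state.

start=q0; accept=q0; q0-0>q1; q0-1>q0; q1-0>q0; q1-1>q1

Keep the running count of `0`s modulo 2: each `0` advances along the cycle q0 → q1 → q0 while other symbols loop. Accept at q0.
With 2 states:
        0   1  
>* q0   q1  q0 
   q1   q0  q1 
(> = start, * = accepting)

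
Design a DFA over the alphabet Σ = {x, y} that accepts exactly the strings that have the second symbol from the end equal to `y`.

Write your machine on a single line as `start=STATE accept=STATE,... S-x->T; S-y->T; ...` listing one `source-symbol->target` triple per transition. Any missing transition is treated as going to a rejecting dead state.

start=S0; accept=S5,S6; S0-x->S1; S0-y->S2; S1-x->S3; S1-y->S4; S2-x->S5; S2-y->S6; S3-x->S3; S3-y->S4; S4-x->S5; S4-y->S6; S5-x->S3; S5-y->S4; S6-x->S5; S6-y->S6

Because acceptance depends on a position counted from the end, the machine has to buffer the most recent 2 symbols. Make each state the string of the last up-to-2 symbols read; on input `x` shift the window left and append `x`. Accept when the buffered window has length 2 and begins with `y`.
With 7 states:
        x   y  
>  S0   S1  S2 
   S1   S3  S4 
   S2   S5  S6 
   S3   S3  S4 
   S4   S5  S6 
 * S5   S3  S4 
 * S6   S5  S6 
(> = start, * = accepting)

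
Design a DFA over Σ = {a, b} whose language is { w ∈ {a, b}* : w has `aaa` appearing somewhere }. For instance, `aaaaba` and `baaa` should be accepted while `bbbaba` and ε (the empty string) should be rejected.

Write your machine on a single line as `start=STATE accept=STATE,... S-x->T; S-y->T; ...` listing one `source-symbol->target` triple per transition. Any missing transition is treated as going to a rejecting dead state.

start=q0; accept=q3; q0-a->q1; q0-b->q0; q1-a->q2; q1-b->q0; q2-a->q3; q2-b->q0; q3-a->q3; q3-b->q3

States q0..q2 record the length of the longest prefix of `aaa` that matches the current input suffix. Reaching q3 means `aaa` has been seen, and we stay there forever. Accept from q3.
4 states suffice.
        a   b  
>  q0   q1  q0 
   q1   q2  q0 
   q2   q3  q0 
 * q3   q3  q3 
(> = start, * = accepting)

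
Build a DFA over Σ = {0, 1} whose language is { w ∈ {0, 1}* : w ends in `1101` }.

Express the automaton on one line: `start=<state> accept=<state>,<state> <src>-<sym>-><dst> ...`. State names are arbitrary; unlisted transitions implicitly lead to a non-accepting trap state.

start=q0 accept=q4 q0-0->q0 q0-1->q1 q1-0->q0 q1-1->q2 q2-0->q3 q2-1->q2 q3-0->q0 q3-1->q4 q4-0->q0 q4-1->q2

Remember how much of `1101` the current input suffix matches. State q0 means no match yet; q1 means the last symbol is `1`; q2 means the last 2 symbols are `11`; q3 means the last 3 symbols are `110`; q4 means the last 4 symbols are `1101`. Only q4 accepts. On a mismatch, fall back to the longest proper suffix that is still a prefix of `1101`.
        0   1  
>  q0   q0  q1 
   q1   q0  q2 
   q2   q3  q2 
   q3   q0  q4 
 * q4   q0  q2 
(> = start, * = accepting)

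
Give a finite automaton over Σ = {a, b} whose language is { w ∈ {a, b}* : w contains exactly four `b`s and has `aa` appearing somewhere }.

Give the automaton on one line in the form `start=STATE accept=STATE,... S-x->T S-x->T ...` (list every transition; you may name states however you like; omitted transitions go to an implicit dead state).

start=S0 accept=S15 S0-a->S1 S0-b->S2 S1-a->S3 S1-b->S2 S2-a->S4 S2-b->S5 S3-a->S3 S3-b->S6 S4-a->S6 S4-b->S5 S5-a->S7 S5-b->S8 S6-a->S6 S6-b->S9 S7-a->S9 S7-b->S8 S8-a->S10 S8-b->S11 S9-a->S9 S9-b->S12 S10-a->S12 S10-b->S11 S11-a->S13 S11-b->S14 S12-a->S12 S12-b->S15 S13-a->S15 S13-b->S14 S14-a->S14 S14-b->S14 S15-a->S15 S15-b->S14

Run two small machines in parallel and take their product. One (6 states) tracks the count of `b`s, saturating at 5; the other (3 states) tracks whether and how much of `aa` has been seen. Each combined state is a pair, one component from each; accept when both components accept. After merging equivalent states the machine shrinks.
16 states suffice.
          a    b  
>  S0     S1   S2 
   S1     S3   S2 
   S2     S4   S5 
   S3     S3   S6 
   S4     S6   S5 
   S5     S7   S8 
   S6     S6   S9 
   S7     S9   S8 
   S8    S10  S11 
   S9     S9  S12 
   S10   S12  S11 
   S11   S13  S14 
   S12   S12  S15 
   S13   S15  S14 
   S14   S14  S14 
 * S15   S15  S14 
(> = start, * = accepting)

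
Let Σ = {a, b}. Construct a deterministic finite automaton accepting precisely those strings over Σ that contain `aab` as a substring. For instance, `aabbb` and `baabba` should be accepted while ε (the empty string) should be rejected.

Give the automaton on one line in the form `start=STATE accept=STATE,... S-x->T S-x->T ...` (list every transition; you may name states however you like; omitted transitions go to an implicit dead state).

start=s0 accept=s3 s0-a->s1 s0-b->s0 s1-a->s2 s1-b->s0 s2-a->s2 s2-b->s3 s3-a->s3 s3-b->s3

Track how much of `aab` has been matched so far: state s0 is no progress, s3 is the absorbing accept state reached once `aab` has occurred. Intermediate states record partial matches; on a mismatch, fall back to the longest reusable overlap.
        a   b  
>  s0   s1  s0 
   s1   s2  s0 
   s2   s2  s3 
 * s3   s3  s3 
(> = start, * = accepting)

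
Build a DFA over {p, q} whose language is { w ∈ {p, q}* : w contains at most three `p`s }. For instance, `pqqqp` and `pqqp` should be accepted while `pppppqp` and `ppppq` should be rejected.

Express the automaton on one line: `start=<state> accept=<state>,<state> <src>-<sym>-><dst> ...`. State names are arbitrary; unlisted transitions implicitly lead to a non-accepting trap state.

Count `p`s, saturating at 4: states A through D mean 0 through 3 `p`s seen; E means more than 3. Each `p` increments (capped at E); other symbols loop. Accept from {A, B, C, D}.
       p  q 
>* A   B  A 
 * B   C  B 
 * C   D  C 
 * D   E  D 
   E   E  E 
(> = start, * = accepting)

start=A accept=A,B,C,D A-p->B A-q->A B-p->C B-q->B C-p->D C-q->C D-p->E D-q->D E-p->E E-q->E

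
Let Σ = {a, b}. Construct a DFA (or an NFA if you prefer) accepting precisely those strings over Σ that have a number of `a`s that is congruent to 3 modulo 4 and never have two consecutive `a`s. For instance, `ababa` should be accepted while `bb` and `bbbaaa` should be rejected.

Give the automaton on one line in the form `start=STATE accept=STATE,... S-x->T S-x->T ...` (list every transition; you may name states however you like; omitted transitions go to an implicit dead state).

Build one automaton per condition and run them in lockstep. One (4 states) tracks the count of `a`s modulo 4; the other (3 states) tracks partial matches of the forbidden pattern `aa`. Each combined state is a pair, one component from each; accept when both components accept. Minimizing collapses redundant product states.
A 9-state machine:
        a   b  
>  q0   q1  q0 
   q1   q2  q3 
   q2   q2  q2 
   q3   q4  q3 
   q4   q2  q5 
   q5   q6  q5 
 * q6   q2  q7 
 * q7   q8  q7 
   q8   q2  q0 
(> = start, * = accepting)

start=q0 accept=q6,q7 q0-a->q1 q0-b->q0 q1-a->q2 q1-b->q3 q2-a->q2 q2-b->q2 q3-a->q4 q3-b->q3 q4-a->q2 q4-b->q5 q5-a->q6 q5-b->q5 q6-a->q2 q6-b->q7 q7-a->q8 q7-b->q7 q8-a->q2 q8-b->q0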